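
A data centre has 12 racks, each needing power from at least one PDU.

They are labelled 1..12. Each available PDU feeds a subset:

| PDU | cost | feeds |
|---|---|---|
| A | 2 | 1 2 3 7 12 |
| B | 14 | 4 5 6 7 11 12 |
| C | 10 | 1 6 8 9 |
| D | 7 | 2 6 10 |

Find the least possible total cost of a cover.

A, B, C, D together cover every rack (A ∪ B ∪ C ∪ D = {1, 2, 3, 4, 5, 6, 7, 8, 9, 10, 11, 12}); total cost 2 + 14 + 10 + 7 = 33.
No covering selection has total cost below 33.

33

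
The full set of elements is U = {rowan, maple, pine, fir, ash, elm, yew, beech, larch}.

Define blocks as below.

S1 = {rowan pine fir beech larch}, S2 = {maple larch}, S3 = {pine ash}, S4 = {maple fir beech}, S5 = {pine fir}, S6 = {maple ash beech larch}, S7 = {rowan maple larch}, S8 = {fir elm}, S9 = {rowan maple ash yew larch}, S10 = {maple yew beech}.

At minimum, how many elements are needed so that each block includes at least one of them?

The 3 elements {maple, pine, elm} hit every block.
The blocks S2, S3, S8 are pairwise disjoint, so any hitting set needs a separate element for each — at least 3. Hence 3 is optimal.

3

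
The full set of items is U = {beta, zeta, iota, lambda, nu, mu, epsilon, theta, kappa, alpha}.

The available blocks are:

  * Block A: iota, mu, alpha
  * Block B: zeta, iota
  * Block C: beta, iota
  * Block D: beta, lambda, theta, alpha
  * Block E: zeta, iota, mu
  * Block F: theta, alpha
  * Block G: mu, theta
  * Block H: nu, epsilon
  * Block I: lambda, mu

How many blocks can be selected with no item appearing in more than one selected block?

B, F, H, I are pairwise disjoint (B={zeta,iota}; F={theta,alpha}; H={nu,epsilon}; I={lambda,mu}).
Every remaining block overlaps one of these, and no 5 of the listed blocks are pairwise disjoint, so 4 is the maximum.

4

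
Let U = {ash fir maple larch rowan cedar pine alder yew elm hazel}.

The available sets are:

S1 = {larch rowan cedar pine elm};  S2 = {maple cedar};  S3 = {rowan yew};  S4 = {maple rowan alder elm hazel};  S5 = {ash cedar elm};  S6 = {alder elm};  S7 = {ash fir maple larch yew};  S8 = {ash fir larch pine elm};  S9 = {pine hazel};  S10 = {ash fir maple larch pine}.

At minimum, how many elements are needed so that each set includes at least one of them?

Take H = {maple, rowan, pine, elm}. Each listed set contains at least one of these, so H is a hitting set of size 4.
The sets S2, S3, S6, S9 are pairwise disjoint, so any hitting set needs a separate element for each — at least 4. Hence 4 is optimal.

4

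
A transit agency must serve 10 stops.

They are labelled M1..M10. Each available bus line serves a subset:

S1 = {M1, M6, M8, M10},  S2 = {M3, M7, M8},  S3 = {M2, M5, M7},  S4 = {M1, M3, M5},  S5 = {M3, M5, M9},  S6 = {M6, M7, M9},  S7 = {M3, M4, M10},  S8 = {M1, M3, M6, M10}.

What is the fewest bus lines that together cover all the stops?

4

Take {S1, S3, S6, S7}. Their union is {M1, M2, M3, M4, M5, M6, M7, M8, M9, M10}, which is all 10 stops.
Only S7 contains M4, so S7 is forced; the remaining 7 stops need at least 3 more bus lines (each remaining bus line adds at most 3) — so at least 4 bus lines are needed, and 4 is optimal.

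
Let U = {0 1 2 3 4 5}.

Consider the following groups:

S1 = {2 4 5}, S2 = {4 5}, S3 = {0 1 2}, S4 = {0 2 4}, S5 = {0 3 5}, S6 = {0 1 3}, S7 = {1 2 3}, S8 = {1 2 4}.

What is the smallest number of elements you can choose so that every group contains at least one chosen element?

3

H = {2, 3, 4} meets every group (each contains at least one member of H), and |H| = 3.
No choice of 2 elements meets every group, so 3 is the minimum.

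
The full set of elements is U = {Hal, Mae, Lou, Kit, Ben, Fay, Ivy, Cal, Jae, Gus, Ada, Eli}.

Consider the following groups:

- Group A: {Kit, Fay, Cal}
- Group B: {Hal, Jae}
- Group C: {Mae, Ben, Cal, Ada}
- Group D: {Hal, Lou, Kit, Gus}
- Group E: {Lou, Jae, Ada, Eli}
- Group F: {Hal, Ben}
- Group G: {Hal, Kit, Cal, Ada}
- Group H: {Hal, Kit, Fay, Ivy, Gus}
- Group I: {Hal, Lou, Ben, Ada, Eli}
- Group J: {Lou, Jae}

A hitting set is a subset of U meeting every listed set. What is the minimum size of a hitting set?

The 3 elements {Hal, Cal, Jae} hit every group.
The groups A, E, F are pairwise disjoint, so any hitting set needs a separate element for each — at least 3. Hence 3 is optimal.

3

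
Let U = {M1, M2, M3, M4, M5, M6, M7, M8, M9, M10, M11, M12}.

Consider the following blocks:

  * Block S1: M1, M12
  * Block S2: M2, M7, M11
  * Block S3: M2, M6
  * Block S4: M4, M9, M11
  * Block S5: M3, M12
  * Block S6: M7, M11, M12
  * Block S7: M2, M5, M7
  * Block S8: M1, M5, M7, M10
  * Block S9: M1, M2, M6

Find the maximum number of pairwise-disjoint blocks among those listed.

4

S3, S4, S5, S8 are pairwise disjoint (S3={M2,M6}; S4={M4,M9,M11}; S5={M3,M12}; S8={M1,M5,M7,M10}).
Every remaining block overlaps one of these, and no 5 of the listed blocks are pairwise disjoint, so 4 is the maximum.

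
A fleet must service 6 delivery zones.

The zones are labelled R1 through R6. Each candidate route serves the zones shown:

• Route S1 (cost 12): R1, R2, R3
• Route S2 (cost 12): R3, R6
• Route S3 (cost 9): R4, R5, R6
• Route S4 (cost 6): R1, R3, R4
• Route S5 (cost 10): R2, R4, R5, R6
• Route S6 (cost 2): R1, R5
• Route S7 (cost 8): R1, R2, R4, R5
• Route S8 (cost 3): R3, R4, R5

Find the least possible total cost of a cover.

15

S5, S6, S8 together cover every zone (S5 ∪ S6 ∪ S8 = {R1, R2, R3, R4, R5, R6}); total cost 10 + 2 + 3 = 15.
No covering selection has total cost below 15.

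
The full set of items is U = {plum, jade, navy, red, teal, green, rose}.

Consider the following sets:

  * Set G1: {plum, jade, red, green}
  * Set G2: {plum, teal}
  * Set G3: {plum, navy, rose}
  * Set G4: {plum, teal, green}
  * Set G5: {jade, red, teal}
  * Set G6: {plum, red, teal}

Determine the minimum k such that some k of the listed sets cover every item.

3

G1, G2, and G3 cover everything between them: the union {plum, jade, navy, red, teal, green, rose} is all of U.
Only G3 contains navy, so G3 is forced; the remaining 4 items need at least 2 more sets (each remaining set adds at most 3) — so at least 3 sets are needed, and 3 is optimal.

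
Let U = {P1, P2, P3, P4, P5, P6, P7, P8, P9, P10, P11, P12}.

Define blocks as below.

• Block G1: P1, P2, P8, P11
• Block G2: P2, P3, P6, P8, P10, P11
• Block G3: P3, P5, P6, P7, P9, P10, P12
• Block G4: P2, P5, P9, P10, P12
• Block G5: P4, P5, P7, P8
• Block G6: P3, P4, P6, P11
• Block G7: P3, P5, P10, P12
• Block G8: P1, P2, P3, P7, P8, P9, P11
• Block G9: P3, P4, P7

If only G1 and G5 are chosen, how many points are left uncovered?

5

Union of G1, G5 = {P1, P2, P4, P5, P7, P8, P11}.
Not covered: P3, P6, P9, P10, P12 — 5 points.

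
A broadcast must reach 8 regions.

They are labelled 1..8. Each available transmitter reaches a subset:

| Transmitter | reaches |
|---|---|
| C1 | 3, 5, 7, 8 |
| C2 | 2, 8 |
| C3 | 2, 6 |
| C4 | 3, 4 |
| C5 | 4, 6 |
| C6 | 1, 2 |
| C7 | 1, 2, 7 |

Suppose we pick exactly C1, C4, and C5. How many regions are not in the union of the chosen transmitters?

Union of C1, C4, C5 = {3, 4, 5, 6, 7, 8}.
Not covered: 1, 2 — 2 regions.

2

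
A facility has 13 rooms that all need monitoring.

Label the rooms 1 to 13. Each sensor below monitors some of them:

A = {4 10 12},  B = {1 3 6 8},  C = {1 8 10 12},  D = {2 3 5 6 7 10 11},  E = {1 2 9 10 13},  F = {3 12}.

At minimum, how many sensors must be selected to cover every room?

4

A and B and D and E together: A ∪ B ∪ D ∪ E = {1, 2, 3, 4, 5, 6, 7, 8, 9, 10, 11, 12, 13} — every room is covered.
No 3 of the 6 sensors cover everything (all 20 combinations miss at least one room), so 4 is optimal.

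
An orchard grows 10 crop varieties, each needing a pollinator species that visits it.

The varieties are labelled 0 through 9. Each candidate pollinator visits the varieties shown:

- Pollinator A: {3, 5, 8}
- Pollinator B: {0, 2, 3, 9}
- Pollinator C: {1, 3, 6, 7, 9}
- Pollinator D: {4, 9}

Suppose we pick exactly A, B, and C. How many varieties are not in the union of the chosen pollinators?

1

Union of A, B, C = {0, 1, 2, 3, 5, 6, 7, 8, 9}.
Not covered: 4 — 1 variety.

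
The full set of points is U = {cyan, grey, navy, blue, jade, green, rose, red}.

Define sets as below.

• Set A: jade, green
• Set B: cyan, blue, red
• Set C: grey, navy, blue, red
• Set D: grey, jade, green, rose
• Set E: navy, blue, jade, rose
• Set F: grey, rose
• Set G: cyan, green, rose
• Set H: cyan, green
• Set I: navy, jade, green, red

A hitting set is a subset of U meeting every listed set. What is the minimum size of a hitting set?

T = {grey, blue, green} meets every set (each contains at least one member of T), and |T| = 3.
The sets A, B, F are pairwise disjoint, so any hitting set needs a separate point for each — at least 3. Hence 3 is optimal.

3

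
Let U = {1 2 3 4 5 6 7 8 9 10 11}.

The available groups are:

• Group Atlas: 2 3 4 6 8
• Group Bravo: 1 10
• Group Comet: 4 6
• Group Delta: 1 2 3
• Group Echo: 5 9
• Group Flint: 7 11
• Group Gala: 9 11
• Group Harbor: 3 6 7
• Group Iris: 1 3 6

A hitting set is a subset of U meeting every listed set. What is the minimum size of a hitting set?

H = {1, 4, 7, 9} meets every group (each contains at least one member of H), and |H| = 4.
The groups Atlas, Bravo, Echo, Flint are pairwise disjoint, so any hitting set needs a separate point for each — at least 4. Hence 4 is optimal.

4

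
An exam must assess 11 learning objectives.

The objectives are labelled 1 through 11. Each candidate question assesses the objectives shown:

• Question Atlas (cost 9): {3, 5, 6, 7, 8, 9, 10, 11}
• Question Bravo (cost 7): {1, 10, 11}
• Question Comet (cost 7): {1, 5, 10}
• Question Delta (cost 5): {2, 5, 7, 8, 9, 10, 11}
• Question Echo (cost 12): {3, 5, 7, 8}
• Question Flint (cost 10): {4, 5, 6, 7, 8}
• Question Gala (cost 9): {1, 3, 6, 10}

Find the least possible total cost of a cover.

24

Delta, Flint, Gala together cover every objective (Delta ∪ Flint ∪ Gala = {1, 2, 3, 4, 5, 6, 7, 8, 9, 10, 11}); total cost 5 + 10 + 9 = 24.
No covering selection has total cost below 24.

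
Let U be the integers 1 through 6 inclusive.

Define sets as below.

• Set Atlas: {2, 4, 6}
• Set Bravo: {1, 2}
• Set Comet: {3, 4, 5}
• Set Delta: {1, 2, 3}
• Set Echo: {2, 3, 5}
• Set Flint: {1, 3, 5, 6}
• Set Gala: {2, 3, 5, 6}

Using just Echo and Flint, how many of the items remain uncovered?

Union of Echo, Flint = {1, 2, 3, 5, 6}.
Not covered: 4 — 1 item.

1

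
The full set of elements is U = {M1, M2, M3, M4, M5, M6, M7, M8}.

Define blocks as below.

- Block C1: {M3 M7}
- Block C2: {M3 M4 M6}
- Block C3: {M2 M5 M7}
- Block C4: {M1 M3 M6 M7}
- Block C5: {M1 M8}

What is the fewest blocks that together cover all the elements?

C2 and C3 and C5 together: C2 ∪ C3 ∪ C5 = {M1, M2, M3, M4, M5, M6, M7, M8} — every element is covered.
Only C3 contains M2, so C3 is forced; the remaining 5 elements need at least 2 more blocks (each remaining block adds at most 3) — so at least 3 blocks are needed, and 3 is optimal.

3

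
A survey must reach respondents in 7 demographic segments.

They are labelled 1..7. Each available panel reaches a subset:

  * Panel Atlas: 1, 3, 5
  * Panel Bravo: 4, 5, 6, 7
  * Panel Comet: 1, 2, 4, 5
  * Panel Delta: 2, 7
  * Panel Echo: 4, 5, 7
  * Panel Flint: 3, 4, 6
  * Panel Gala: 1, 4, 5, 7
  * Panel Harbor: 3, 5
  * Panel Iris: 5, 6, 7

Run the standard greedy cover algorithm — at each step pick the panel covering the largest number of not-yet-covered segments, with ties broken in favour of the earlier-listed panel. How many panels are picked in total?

3

Greedy: pick Bravo (covers 4 new) → pick Atlas (covers 2 new) → pick Comet (covers 1 new). Total picks: 3.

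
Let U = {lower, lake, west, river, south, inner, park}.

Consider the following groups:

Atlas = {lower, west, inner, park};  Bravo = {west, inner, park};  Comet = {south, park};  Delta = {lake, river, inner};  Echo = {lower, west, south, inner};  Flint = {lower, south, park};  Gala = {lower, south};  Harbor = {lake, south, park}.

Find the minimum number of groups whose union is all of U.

Atlas, Delta, and Flint cover everything between them: the union {lower, lake, west, river, south, inner, park} is all of U.
Only Delta contains river, so Delta is forced; the remaining 4 points need at least 2 more groups (each remaining group adds at most 3) — so at least 3 groups are needed, and 3 is optimal.

3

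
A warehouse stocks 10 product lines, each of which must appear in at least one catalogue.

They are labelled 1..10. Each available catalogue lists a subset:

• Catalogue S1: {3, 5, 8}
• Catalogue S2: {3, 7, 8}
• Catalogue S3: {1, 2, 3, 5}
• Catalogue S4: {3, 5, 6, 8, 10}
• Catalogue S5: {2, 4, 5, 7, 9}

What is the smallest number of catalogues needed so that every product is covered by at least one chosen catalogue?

Take {S3, S4, S5}. Their union is {1, 2, 3, 4, 5, 6, 7, 8, 9, 10}, which is all 10 products.
Only S3 contains 1, so S3 is forced; the remaining 6 products need at least 2 more catalogues (each remaining catalogue adds at most 3) — so at least 3 catalogues are needed, and 3 is optimal.

3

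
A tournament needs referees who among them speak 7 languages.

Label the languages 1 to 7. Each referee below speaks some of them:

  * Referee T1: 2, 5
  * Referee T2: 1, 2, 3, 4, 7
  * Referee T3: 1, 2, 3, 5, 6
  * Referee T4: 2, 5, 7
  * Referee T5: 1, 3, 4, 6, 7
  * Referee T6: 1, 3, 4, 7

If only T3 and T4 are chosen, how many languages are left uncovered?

Union of T3, T4 = {1, 2, 3, 5, 6, 7}.
Not covered: 4 — 1 language.

1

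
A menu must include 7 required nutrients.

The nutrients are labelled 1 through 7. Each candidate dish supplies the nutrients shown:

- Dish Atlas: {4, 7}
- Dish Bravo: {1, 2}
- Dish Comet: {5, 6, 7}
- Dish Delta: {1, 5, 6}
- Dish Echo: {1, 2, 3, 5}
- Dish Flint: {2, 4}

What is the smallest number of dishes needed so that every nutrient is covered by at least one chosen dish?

3

Atlas and Comet and Echo together: Atlas ∪ Comet ∪ Echo = {1, 2, 3, 4, 5, 6, 7} — every nutrient is covered.
Only Echo contains 3, so Echo is forced; the remaining 3 nutrients need at least 2 more dishes (each remaining dish adds at most 2) — so at least 3 dishes are needed, and 3 is optimal.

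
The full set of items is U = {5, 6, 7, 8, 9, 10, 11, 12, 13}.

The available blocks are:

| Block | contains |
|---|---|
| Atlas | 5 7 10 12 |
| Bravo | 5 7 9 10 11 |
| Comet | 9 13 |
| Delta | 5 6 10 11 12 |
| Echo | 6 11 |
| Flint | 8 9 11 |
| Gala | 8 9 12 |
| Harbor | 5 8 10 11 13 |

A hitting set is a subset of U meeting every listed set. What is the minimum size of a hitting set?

3

H = {5, 9, 11} meets every block (each contains at least one member of H), and |H| = 3.
The blocks Atlas, Comet, Echo are pairwise disjoint, so any hitting set needs a separate item for each — at least 3. Hence 3 is optimal.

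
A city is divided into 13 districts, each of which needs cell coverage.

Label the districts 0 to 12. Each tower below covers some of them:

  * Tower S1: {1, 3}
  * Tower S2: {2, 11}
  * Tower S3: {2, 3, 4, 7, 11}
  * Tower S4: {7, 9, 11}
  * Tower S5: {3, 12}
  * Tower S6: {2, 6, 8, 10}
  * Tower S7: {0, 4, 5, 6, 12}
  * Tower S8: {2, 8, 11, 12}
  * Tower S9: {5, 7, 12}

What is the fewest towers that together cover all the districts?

S1 and S4 and S6 and S7 together: S1 ∪ S4 ∪ S6 ∪ S7 = {0, 1, 2, 3, 4, 5, 6, 7, 8, 9, 10, 11, 12} — every district is covered.
Only S1 contains 1, so S1 is forced; the remaining 11 districts need at least 3 more towers (each remaining tower adds at most 5) — so at least 4 towers are needed, and 4 is optimal.

4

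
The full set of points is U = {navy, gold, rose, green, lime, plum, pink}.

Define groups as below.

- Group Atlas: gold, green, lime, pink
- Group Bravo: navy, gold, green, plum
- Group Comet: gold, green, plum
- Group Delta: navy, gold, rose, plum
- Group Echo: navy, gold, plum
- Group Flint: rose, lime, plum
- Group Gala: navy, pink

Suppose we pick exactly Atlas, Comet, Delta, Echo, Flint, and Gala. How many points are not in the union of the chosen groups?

0

Union of Atlas, Comet, Delta, Echo, Flint, Gala = {navy, gold, rose, green, lime, plum, pink} — that's every point, so 0 are uncovered.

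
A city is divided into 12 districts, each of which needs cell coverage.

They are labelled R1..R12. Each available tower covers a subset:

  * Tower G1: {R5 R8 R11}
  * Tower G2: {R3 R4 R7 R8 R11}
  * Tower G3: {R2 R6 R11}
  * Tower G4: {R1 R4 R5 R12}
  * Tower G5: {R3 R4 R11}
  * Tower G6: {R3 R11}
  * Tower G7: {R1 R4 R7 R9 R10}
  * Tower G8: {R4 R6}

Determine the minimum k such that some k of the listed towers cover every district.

4

G2 and G3 and G4 and G7 together: G2 ∪ G3 ∪ G4 ∪ G7 = {R1, R2, R3, R4, R5, R6, R7, R8, R9, R10, R11, R12} — every district is covered.
Only G7 contains R9, so G7 is forced; the remaining 7 districts need at least 3 more towers (each remaining tower adds at most 3) — so at least 4 towers are needed, and 4 is optimal.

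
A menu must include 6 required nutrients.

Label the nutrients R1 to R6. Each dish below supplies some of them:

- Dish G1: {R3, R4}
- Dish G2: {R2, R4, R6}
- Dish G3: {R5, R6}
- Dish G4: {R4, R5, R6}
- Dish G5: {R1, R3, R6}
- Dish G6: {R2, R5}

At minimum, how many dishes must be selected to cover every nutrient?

3

G4 and G5 and G6 together: G4 ∪ G5 ∪ G6 = {R1, R2, R3, R4, R5, R6} — every nutrient is covered.
Only G5 contains R1, so G5 is forced; the remaining 3 nutrients need at least 2 more dishes (each remaining dish adds at most 2) — so at least 3 dishes are needed, and 3 is optimal.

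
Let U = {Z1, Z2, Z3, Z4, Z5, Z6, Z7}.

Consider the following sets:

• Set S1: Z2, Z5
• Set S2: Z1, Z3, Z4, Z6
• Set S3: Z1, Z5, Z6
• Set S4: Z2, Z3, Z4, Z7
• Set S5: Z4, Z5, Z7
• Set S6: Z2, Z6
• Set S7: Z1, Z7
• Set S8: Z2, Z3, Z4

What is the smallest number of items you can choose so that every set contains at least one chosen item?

3

The 3 items {Z1, Z2, Z7} hit every set.
No choice of 2 items meets every set, so 3 is the minimum.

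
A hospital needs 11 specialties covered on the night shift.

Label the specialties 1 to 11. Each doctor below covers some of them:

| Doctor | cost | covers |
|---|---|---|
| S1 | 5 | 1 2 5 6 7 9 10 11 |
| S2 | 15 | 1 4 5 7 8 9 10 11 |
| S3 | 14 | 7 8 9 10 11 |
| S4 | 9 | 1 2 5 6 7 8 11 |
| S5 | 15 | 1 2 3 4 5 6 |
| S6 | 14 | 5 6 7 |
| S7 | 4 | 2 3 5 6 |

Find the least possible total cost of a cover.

19

S2, S7 together cover every specialty (S2 ∪ S7 = {1, 2, 3, 4, 5, 6, 7, 8, 9, 10, 11}); total cost 15 + 4 = 19.
The greedy pick S1, S7, S2 costs 24; no covering selection beats 19.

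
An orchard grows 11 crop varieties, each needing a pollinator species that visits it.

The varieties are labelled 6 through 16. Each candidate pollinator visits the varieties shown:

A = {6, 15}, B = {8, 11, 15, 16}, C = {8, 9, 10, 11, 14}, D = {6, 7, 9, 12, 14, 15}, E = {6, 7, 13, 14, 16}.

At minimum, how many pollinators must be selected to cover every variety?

C and D and E together: C ∪ D ∪ E = {6, 7, 8, 9, 10, 11, 12, 13, 14, 15, 16} — every variety is covered.
Only C contains 10, so C is forced; the remaining 6 varieties need at least 2 more pollinators (each remaining pollinator adds at most 4) — so at least 3 pollinators are needed, and 3 is optimal.

3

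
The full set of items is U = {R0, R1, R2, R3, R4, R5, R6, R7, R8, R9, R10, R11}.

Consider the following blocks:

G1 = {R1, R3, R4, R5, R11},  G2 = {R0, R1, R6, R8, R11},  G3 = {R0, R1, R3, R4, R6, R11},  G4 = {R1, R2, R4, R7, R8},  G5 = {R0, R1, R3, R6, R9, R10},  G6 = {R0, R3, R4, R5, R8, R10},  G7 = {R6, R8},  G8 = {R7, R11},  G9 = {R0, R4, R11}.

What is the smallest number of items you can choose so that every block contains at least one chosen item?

3

H = {R1, R8, R11} meets every block (each contains at least one member of H), and |H| = 3.
No choice of 2 items meets every block, so 3 is the minimum.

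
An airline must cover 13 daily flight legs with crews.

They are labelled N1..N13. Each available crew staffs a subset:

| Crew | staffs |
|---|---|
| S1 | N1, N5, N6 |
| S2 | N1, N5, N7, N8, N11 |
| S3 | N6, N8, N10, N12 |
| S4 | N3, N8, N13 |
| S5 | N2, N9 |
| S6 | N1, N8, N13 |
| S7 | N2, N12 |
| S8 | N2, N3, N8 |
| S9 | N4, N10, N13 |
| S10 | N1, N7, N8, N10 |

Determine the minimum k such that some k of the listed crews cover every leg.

5

S2 and S3 and S5 and S8 and S9 together: S2 ∪ S3 ∪ S5 ∪ S8 ∪ S9 = {N1, N2, N3, N4, N5, N6, N7, N8, N9, N10, N11, N12, N13} — every leg is covered.
No 4 of the 10 crews cover everything (all 210 combinations miss at least one leg), so 5 is optimal.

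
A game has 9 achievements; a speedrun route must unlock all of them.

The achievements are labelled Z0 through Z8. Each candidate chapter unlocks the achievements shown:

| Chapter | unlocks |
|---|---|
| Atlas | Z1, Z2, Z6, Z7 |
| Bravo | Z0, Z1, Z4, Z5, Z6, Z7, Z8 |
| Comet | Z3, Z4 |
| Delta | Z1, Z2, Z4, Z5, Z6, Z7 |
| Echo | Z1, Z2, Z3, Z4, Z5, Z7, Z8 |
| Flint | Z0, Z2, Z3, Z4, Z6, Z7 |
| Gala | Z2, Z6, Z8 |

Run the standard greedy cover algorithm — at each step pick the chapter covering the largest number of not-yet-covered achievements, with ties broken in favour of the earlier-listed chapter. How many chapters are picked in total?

Greedy: pick Bravo (covers 7 new) → pick Echo (covers 2 new). Total picks: 2.

2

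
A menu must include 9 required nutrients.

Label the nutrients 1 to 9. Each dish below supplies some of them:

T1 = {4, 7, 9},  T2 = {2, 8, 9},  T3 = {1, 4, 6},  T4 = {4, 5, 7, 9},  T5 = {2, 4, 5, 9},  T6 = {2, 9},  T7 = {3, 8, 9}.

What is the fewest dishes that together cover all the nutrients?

T1 and T3 and T5 and T7 together: T1 ∪ T3 ∪ T5 ∪ T7 = {1, 2, 3, 4, 5, 6, 7, 8, 9} — every nutrient is covered.
No 3 of the 7 dishes cover everything (all 35 combinations miss at least one nutrient), so 4 is optimal.

4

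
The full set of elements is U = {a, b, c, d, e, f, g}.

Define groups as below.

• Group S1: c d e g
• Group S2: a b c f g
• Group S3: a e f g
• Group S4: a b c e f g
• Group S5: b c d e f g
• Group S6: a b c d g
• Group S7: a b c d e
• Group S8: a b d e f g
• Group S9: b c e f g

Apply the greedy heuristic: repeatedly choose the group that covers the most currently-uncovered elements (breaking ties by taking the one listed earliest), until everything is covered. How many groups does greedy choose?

2

Greedy: pick S4 (covers 6 new) → pick S1 (covers 1 new). Total picks: 2.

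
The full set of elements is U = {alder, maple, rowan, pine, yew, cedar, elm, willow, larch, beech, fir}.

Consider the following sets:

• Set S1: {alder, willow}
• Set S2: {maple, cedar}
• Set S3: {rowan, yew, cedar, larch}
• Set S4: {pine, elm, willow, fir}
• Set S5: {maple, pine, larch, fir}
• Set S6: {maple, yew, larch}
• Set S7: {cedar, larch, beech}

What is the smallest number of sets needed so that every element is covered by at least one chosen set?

5

S1 and S3 and S4 and S6 and S7 together: S1 ∪ S3 ∪ S4 ∪ S6 ∪ S7 = {alder, maple, rowan, pine, yew, cedar, elm, willow, larch, beech, fir} — every element is covered.
No 4 of the 7 sets cover everything (all 35 combinations miss at least one element), so 5 is optimal.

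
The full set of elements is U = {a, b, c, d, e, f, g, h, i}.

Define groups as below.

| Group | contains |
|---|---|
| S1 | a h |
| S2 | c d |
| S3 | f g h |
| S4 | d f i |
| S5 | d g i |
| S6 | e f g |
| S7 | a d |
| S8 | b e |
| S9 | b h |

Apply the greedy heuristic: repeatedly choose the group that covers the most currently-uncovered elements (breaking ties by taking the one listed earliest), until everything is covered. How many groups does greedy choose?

5

Greedy: pick S3 (covers 3 new) → pick S2 (covers 2 new) → pick S8 (covers 2 new) → pick S1 (covers 1 new) → pick S4 (covers 1 new). Total picks: 5.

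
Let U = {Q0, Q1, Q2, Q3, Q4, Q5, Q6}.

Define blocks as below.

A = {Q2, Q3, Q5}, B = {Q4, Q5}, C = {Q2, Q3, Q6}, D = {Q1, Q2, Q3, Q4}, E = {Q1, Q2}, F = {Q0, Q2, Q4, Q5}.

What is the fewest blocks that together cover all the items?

Take {C, D, F}. Their union is {Q0, Q1, Q2, Q3, Q4, Q5, Q6}, which is all 7 items.
Only F contains Q0, so F is forced; the remaining 3 items need at least 2 more blocks (each remaining block adds at most 2) — so at least 3 blocks are needed, and 3 is optimal.

3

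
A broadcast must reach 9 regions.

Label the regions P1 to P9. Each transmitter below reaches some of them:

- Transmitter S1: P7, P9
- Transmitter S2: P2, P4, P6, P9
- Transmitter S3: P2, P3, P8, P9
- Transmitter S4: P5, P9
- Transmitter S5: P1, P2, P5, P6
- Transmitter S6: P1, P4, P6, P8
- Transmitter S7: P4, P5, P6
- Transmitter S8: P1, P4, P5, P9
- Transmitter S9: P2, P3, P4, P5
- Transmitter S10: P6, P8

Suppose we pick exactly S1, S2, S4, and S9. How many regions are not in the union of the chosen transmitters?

2

Union of S1, S2, S4, S9 = {P2, P3, P4, P5, P6, P7, P9}.
Not covered: P1, P8 — 2 regions.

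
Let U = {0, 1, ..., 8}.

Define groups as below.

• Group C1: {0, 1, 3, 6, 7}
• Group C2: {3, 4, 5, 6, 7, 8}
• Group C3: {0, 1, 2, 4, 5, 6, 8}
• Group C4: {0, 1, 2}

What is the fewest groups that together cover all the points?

C2 and C3 together: C2 ∪ C3 = {0, 1, 2, 3, 4, 5, 6, 7, 8} — every point is covered.
No single group has all 9 points (the largest, C3, has 7), so 2 is optimal.

2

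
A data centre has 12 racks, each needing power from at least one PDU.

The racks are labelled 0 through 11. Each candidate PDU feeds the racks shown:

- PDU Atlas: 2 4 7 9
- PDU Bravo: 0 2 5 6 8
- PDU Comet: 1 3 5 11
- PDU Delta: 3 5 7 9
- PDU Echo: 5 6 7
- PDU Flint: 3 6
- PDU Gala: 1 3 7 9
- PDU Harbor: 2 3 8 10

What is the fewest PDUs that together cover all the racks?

Take {Atlas, Bravo, Comet, Harbor}. Their union is {0, 1, 2, 3, 4, 5, 6, 7, 8, 9, 10, 11}, which is all 12 racks.
Only Harbor contains 10, so Harbor is forced; the remaining 8 racks need at least 3 more PDUs (each remaining PDU adds at most 3) — so at least 4 PDUs are needed, and 4 is optimal.

4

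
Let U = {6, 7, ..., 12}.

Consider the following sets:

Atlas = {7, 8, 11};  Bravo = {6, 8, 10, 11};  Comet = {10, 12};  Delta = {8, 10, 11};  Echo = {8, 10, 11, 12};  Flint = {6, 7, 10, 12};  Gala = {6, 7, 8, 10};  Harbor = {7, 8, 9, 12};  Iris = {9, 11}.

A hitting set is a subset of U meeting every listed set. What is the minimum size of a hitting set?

3

H = {7, 10, 11} meets every set (each contains at least one member of H), and |H| = 3.
No choice of 2 items meets every set, so 3 is the minimum.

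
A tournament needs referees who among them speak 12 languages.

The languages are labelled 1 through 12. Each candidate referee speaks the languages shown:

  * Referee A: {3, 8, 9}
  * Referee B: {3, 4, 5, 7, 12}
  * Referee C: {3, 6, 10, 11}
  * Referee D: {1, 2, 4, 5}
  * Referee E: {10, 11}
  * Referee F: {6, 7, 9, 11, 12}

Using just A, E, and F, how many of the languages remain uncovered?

Union of A, E, F = {3, 6, 7, 8, 9, 10, 11, 12}.
Not covered: 1, 2, 4, 5 — 4 languages.

4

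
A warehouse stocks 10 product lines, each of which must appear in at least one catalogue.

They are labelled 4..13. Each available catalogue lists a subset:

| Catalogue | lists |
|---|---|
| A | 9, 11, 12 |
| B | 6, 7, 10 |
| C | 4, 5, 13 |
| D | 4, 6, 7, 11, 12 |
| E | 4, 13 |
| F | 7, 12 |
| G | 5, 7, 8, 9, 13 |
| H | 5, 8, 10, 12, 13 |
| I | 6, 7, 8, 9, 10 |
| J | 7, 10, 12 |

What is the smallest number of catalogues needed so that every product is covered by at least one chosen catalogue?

Take {A, C, I}. Their union is {4, 5, 6, 7, 8, 9, 10, 11, 12, 13}, which is all 10 products.
No 2 of the 10 catalogues cover everything (all 45 combinations miss at least one product), so 3 is optimal.

3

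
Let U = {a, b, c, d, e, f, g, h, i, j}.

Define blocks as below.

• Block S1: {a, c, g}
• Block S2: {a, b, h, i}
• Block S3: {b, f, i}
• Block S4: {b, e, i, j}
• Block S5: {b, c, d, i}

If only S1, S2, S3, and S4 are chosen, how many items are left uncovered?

1

Union of S1, S2, S3, S4 = {a, b, c, e, f, g, h, i, j}.
Not covered: d — 1 item.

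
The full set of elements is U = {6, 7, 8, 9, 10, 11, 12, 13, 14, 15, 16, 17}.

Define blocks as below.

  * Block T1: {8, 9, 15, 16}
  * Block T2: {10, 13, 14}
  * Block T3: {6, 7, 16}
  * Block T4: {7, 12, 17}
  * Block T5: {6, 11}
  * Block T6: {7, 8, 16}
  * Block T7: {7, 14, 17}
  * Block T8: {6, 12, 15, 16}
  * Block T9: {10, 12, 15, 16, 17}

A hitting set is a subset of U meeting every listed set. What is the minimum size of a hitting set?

H = {6, 8, 13, 17} meets every block (each contains at least one member of H), and |H| = 4.
The blocks T1, T2, T4, T5 are pairwise disjoint, so any hitting set needs a separate element for each — at least 4. Hence 4 is optimal.

4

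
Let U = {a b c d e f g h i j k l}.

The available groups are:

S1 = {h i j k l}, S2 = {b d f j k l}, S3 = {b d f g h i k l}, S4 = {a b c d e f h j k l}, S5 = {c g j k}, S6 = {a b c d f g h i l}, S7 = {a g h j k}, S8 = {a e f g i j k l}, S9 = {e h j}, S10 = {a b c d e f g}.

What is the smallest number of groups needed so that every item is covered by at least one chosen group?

2

Take {S4, S6}. Their union is {a, b, c, d, e, f, g, h, i, j, k, l}, which is all 12 items.
No single group has all 12 items (the largest, S4, has 10), so 2 is optimal.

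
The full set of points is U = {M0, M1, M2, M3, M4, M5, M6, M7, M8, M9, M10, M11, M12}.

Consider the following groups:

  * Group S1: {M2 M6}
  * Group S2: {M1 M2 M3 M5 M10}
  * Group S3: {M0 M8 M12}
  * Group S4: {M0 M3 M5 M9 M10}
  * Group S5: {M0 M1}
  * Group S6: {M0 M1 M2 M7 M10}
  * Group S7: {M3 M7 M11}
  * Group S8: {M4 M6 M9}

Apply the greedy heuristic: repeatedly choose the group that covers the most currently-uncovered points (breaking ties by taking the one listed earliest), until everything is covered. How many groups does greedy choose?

Greedy: pick S2 (covers 5 new) → pick S3 (covers 3 new) → pick S8 (covers 3 new) → pick S7 (covers 2 new). Total picks: 4.

4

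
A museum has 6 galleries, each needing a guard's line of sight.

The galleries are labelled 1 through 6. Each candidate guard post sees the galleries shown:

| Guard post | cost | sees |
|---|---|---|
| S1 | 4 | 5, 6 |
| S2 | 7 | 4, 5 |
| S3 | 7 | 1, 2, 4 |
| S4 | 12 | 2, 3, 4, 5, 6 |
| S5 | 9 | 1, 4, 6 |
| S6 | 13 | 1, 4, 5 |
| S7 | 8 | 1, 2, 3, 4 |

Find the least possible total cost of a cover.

S1, S7 together cover every gallery (S1 ∪ S7 = {1, 2, 3, 4, 5, 6}); total cost 4 + 8 = 12.
No covering selection has total cost below 12.

12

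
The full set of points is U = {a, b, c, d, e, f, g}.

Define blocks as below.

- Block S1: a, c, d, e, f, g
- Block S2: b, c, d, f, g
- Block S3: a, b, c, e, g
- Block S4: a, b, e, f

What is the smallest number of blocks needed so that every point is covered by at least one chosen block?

2

S1 and S4 together: S1 ∪ S4 = {a, b, c, d, e, f, g} — every point is covered.
No single block has all 7 points (the largest, S1, has 6), so 2 is optimal.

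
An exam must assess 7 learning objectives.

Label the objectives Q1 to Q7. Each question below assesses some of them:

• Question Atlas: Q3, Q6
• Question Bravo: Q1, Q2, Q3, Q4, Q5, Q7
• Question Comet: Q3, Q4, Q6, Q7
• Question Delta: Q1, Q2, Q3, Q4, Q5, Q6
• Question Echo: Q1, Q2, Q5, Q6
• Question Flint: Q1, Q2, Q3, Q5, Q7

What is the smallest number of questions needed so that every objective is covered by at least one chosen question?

2

Comet and Delta together: Comet ∪ Delta = {Q1, Q2, Q3, Q4, Q5, Q6, Q7} — every objective is covered.
No single question has all 7 objectives (the largest, Bravo, has 6), so 2 is optimal.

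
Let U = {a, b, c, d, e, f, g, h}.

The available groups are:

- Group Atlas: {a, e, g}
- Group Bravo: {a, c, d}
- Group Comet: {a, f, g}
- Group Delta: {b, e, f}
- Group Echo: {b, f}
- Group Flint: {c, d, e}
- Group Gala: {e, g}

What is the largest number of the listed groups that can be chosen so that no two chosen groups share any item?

3

Bravo, Echo, Gala are pairwise disjoint (Bravo={a,c,d}; Echo={b,f}; Gala={e,g}).
Every remaining group overlaps one of these, and no 4 of the listed groups are pairwise disjoint, so 3 is the maximum.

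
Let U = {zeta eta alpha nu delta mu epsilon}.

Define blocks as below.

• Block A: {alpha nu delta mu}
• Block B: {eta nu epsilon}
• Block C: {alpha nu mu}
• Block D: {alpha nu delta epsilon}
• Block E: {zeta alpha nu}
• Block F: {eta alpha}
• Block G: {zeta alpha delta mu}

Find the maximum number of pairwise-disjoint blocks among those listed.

B, G are pairwise disjoint (B={eta,nu,epsilon}; G={zeta,alpha,delta,mu}).
Every remaining block overlaps one of these, and no 3 of the listed blocks are pairwise disjoint, so 2 is the maximum.

2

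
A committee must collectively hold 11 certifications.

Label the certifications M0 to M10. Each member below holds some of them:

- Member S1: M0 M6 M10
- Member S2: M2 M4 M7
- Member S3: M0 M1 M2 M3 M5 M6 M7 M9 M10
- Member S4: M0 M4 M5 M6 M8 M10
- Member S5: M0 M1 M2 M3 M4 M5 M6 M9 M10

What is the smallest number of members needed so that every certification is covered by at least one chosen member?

Take {S3, S4}. Their union is {M0, M1, M2, M3, M4, M5, M6, M7, M8, M9, M10}, which is all 11 certifications.
No single member has all 11 certifications (the largest, S3, has 9), so 2 is optimal.

2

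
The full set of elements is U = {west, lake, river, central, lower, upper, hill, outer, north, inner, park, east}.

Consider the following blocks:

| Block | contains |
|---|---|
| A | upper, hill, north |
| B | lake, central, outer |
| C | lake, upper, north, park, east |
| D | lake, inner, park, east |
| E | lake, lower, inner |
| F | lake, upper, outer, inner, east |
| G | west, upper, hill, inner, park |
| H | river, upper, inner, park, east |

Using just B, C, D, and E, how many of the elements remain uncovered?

Union of B, C, D, E = {lake, central, lower, upper, outer, north, inner, park, east}.
Not covered: west, river, hill — 3 elements.

3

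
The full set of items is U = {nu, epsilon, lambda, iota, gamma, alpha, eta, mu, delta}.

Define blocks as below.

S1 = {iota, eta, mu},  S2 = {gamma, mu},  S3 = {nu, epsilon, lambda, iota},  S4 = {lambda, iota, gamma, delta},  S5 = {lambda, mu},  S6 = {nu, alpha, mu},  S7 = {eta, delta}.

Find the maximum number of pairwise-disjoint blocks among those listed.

3

S2, S3, S7 are pairwise disjoint (S2={gamma,mu}; S3={nu,epsilon,lambda,iota}; S7={eta,delta}).
Every remaining block overlaps one of these, and no 4 of the listed blocks are pairwise disjoint, so 3 is the maximum.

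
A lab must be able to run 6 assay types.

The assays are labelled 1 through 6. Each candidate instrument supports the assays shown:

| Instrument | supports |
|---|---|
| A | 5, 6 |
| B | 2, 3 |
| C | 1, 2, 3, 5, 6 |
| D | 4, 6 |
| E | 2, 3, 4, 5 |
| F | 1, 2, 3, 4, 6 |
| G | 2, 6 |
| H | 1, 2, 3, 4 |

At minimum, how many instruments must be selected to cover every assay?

2

C and F together: C ∪ F = {1, 2, 3, 4, 5, 6} — every assay is covered.
No single instrument has all 6 assays (the largest, C, has 5), so 2 is optimal.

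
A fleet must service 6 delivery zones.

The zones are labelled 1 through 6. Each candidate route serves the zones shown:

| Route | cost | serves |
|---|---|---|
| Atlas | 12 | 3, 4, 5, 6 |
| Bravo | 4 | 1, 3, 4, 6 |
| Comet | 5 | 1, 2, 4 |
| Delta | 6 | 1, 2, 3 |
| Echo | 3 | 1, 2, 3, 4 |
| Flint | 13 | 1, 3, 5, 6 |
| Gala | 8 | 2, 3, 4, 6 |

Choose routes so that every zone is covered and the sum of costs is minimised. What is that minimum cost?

Atlas, Echo together cover every zone (Atlas ∪ Echo = {1, 2, 3, 4, 5, 6}); total cost 12 + 3 = 15.
The greedy pick Echo, Bravo, Atlas costs 19; no covering selection beats 15.

15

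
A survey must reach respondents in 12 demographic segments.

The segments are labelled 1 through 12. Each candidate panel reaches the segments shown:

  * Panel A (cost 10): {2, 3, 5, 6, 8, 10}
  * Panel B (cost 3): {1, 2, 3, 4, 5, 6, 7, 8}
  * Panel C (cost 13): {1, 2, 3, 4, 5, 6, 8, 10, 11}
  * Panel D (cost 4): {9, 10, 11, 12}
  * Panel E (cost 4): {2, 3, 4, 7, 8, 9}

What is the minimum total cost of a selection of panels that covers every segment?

B, D together cover every segment (B ∪ D = {1, 2, 3, 4, 5, 6, 7, 8, 9, 10, 11, 12}); total cost 3 + 4 = 7.
No covering selection has total cost below 7.

7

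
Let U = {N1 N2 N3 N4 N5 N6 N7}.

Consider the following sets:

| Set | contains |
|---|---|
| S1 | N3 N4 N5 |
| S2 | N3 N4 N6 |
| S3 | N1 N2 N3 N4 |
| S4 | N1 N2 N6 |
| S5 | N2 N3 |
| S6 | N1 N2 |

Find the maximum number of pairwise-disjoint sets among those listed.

S1, S6 are pairwise disjoint (S1={N3,N4,N5}; S6={N1,N2}).
Every remaining set overlaps one of these, and no 3 of the listed sets are pairwise disjoint, so 2 is the maximum.

2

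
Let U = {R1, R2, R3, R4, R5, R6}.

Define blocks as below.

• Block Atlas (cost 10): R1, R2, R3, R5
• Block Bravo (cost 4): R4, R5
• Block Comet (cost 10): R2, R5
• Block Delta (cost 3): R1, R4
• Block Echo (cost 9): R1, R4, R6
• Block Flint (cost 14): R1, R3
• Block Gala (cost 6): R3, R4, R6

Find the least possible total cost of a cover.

16

Atlas, Gala together cover every point (Atlas ∪ Gala = {R1, R2, R3, R4, R5, R6}); total cost 10 + 6 = 16.
The greedy pick Delta, Gala, Bravo, Atlas costs 23; no covering selection beats 16.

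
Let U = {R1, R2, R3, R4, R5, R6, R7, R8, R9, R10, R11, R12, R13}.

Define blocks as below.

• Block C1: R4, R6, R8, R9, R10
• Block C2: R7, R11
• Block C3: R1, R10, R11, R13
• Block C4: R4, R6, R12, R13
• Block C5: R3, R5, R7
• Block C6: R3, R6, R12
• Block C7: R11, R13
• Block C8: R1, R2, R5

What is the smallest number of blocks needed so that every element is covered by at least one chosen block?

5

C1, C2, C6, C7, and C8 cover everything between them: the union {R1, R2, R3, R4, R5, R6, R7, R8, R9, R10, R11, R12, R13} is all of U.
No 4 of the 8 blocks cover everything (all 70 combinations miss at least one element), so 5 is optimal.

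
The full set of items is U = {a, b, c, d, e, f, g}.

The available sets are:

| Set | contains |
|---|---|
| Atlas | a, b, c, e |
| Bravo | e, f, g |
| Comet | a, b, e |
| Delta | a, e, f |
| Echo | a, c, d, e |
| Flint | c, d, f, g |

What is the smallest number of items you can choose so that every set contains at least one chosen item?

2

Take H = {a, g}. Each listed set contains at least one of these, so H is a hitting set of size 2.
The sets Comet, Flint are pairwise disjoint, so any hitting set needs a separate item for each — at least 2. Hence 2 is optimal.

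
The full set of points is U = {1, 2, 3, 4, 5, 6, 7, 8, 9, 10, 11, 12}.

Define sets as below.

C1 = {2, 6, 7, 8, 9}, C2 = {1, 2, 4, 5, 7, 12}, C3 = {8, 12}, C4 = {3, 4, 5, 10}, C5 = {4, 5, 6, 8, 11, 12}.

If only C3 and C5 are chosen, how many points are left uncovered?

Union of C3, C5 = {4, 5, 6, 8, 11, 12}.
Not covered: 1, 2, 3, 7, 9, 10 — 6 points.

6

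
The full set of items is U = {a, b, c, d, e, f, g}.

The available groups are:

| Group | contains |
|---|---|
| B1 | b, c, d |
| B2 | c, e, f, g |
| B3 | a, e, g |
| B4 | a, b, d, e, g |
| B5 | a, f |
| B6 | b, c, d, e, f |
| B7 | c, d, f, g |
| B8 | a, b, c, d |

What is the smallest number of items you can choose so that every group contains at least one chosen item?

H = {a, c} meets every group (each contains at least one member of H), and |H| = 2.
The groups B1, B3 are pairwise disjoint, so any hitting set needs a separate item for each — at least 2. Hence 2 is optimal.

2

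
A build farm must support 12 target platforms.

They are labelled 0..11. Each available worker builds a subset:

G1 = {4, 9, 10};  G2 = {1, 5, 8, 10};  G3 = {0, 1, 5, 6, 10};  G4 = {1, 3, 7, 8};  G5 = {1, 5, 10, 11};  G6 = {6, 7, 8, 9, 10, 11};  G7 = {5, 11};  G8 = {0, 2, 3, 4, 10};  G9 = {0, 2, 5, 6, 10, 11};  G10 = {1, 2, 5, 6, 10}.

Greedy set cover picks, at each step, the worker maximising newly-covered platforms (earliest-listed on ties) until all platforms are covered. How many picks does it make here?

3

Greedy: pick G6 (covers 6 new) → pick G8 (covers 4 new) → pick G2 (covers 2 new). Total picks: 3.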